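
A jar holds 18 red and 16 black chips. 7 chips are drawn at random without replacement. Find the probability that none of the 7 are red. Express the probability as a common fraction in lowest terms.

65/30566

There are C(34,7) = 5379616 possible selections.
Selections with no red (all black): C(16,7) = 11440.
Probability = 11440/5379616 = 65/30566.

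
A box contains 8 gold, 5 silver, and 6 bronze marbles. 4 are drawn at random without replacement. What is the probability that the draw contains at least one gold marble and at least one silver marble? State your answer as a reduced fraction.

There are C(19,4) = 3876 possible draws.
By inclusion-exclusion on the complements, draws missing all gold or all silver: C(11,4) + C(14,4) − C(6,4) = 330 + 1001 − 15 = 1316.
So draws with at least one of each: 3876 − 1316 = 2560, probability 2560/3876 = 640/969.

640/969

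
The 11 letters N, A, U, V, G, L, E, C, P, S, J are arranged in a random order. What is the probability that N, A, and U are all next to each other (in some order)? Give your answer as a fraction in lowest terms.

There are 11! = 39916800 arrangements.
Treat the three as one block: 9! placements × 3! orders within the block = 362880·6 = 2177280.
Probability = 2177280/39916800 = 3/55.

3/55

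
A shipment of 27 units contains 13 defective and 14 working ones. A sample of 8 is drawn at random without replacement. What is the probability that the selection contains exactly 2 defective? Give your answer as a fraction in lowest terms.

182/1725

Total number of selections: C(27,8) = 2220075.
Selections with exactly 2 defective: choose 2 of the 13 defective and 6 of the 14 working, C(13,2)·C(14,6) = 78·3003 = 234234.
Probability = 234234/2220075 = 182/1725.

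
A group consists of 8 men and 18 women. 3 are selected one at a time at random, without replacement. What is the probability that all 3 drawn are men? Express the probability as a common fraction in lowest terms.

Multiply the conditional probabilities at each draw: 8/26 · 7/25 · 6/24 = 336/15600 = 7/325.

7/325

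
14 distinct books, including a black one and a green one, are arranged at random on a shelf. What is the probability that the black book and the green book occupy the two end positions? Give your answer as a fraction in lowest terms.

There are 14! = 87178291200 arrangements.
Place the black book and the green book at the ends in 2 ways, arrange the remaining 12 in 12! = 479001600 ways: 2·479001600 = 958003200.
Probability = 958003200/87178291200 = 1/91.

1/91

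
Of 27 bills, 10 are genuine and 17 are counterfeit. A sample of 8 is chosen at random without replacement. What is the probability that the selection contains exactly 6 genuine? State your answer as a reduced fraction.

1904/148005

There are C(27,8) = 2220075 ways to choose 8 from 27.
Selections with exactly 6 genuine: choose 6 of the 10 genuine and 2 of the 17 counterfeit, C(10,6)·C(17,2) = 210·136 = 28560.
Probability = 28560/2220075 = 1904/148005.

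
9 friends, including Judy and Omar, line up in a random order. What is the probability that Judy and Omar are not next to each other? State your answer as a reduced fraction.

There are 9! = 362880 arrangements.
Arrangements with Judy and Omar adjacent: 2·8! = 80640.
So not adjacent: 362880 − 80640 = 282240, probability 282240/362880 = 7/9.

7/9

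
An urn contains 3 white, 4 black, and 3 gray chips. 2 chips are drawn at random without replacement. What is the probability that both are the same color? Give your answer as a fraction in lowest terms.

4/15

There are C(10,2) = 45 ways to draw 2 chips.
All same color: C(3,2) + C(4,2) + C(3,2) = 3 + 6 + 3 = 12.
Probability = 12/45 = 4/15.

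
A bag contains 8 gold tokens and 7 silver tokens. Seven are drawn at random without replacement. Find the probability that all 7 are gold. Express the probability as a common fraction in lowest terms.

8/6435

There are C(15,7) = 6435 possible selections.
Selections with all gold: C(8,7) = 8.
Probability = 8/6435.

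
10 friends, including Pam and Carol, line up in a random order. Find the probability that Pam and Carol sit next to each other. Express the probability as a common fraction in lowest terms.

1/5

There are 10! = 3628800 arrangements.
Treat Pam and Carol as a block: 9! arrangements of the blocks × 2 orders within the block = 2·362880 = 725760.
Probability = 725760/3628800 = 1/5.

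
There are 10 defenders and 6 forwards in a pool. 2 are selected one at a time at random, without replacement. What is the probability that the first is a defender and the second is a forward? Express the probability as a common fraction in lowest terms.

1/4

Multiply the conditional probabilities at each draw: 10/16 · 6/15 = 60/240 = 1/4.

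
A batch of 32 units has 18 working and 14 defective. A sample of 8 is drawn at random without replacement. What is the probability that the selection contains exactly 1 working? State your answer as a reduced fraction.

There are C(32,8) = 10518300 ways to choose 8 from 32.
Selections with exactly 1 working: choose 1 of the 18 working and 7 of the 14 defective, C(18,1)·C(14,7) = 18·3432 = 61776.
Probability = 61776/10518300 = 132/22475.

132/22475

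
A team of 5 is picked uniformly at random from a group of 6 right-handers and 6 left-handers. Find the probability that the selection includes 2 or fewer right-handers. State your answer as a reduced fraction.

1/2

There are C(12,5) = 792 ways to choose the 5.
Favorable selections (2 or fewer right-handers): C(6,0)·C(6,5) + C(6,1)·C(6,4) + C(6,2)·C(6,3) = 6 + 90 + 300 = 396.
Probability = 396/792 = 1/2.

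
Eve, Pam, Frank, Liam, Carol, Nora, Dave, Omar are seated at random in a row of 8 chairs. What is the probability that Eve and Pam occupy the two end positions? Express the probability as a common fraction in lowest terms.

There are 8! = 40320 arrangements.
Place Eve and Pam at the ends in 2 ways, arrange the remaining 6 in 6! = 720 ways: 2·720 = 1440.
Probability = 1440/40320 = 1/28.

1/28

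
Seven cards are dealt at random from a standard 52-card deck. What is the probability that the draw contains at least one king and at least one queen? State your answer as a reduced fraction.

3105873/16723070

There are C(52,7) = 133784560 possible draws.
By inclusion-exclusion on the complements, draws missing all kings or all queens: C(48,7) + C(48,7) − C(44,7) = 73629072 + 73629072 − 38320568 = 108937576.
So draws with at least one of each: 133784560 − 108937576 = 24846984, probability 24846984/133784560 = 3105873/16723070.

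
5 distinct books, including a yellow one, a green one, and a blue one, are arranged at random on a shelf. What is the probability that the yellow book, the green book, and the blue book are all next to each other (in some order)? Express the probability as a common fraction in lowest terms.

3/10

There are 5! = 120 arrangements.
Treat the three as one block: 3! placements × 3! orders within the block = 6·6 = 36.
Probability = 36/120 = 3/10.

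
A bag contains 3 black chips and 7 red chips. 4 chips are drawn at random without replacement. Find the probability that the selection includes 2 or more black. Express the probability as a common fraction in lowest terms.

1/3

There are C(10,4) = 210 ways to choose the 4.
Favorable selections (2 or more black): C(3,2)·C(7,2) + C(3,3)·C(7,1) = 63 + 7 = 70.
Probability = 70/210 = 1/3.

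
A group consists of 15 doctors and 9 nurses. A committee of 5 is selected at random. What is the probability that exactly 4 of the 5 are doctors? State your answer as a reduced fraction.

Total number of selections: C(24,5) = 42504.
Selections with exactly 4 doctors: choose 4 of the 15 doctors and 1 of the 9 nurses, C(15,4)·C(9,1) = 1365·9 = 12285.
Probability = 12285/42504 = 585/2024.

585/2024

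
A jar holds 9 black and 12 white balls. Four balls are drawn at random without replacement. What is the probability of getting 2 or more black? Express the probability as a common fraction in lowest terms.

78/133

Total selections: C(21,4) = 5985.
Count the complement (fewer than 2 black): C(9,0)·C(12,4) + C(9,1)·C(12,3) = 495 + 1980 = 2475.
Probability = 1 − 2475/5985 = 3510/5985 = 78/133.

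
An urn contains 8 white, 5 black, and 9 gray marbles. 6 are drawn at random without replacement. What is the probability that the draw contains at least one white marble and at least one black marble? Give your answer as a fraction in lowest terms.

446/561

There are C(22,6) = 74613 possible draws.
By inclusion-exclusion on the complements, draws missing all white or all black: C(14,6) + C(17,6) − C(9,6) = 3003 + 12376 − 84 = 15295.
So draws with at least one of each: 74613 − 15295 = 59318, probability 59318/74613 = 446/561.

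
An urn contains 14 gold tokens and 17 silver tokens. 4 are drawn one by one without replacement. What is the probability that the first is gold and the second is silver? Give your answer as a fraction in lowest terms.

119/465

Multiply the conditional probabilities at each draw: 14/31 · 17/30 = 238/930 = 119/465.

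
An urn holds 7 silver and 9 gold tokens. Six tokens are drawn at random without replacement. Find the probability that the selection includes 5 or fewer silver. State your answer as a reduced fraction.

1143/1144

Total selections: C(16,6) = 8008.
The complement is exactly 6 silver: C(7,6)·C(9,0) = 7.
Probability = 1 − 7/8008 = 8001/8008 = 1143/1144.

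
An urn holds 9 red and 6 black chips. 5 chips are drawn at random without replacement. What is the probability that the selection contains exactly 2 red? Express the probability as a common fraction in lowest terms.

There are C(15,5) = 3003 ways to choose 5 from 15.
Selections with exactly 2 red: choose 2 of the 9 red and 3 of the 6 black, C(9,2)·C(6,3) = 36·20 = 720.
Probability = 720/3003 = 240/1001.

240/1001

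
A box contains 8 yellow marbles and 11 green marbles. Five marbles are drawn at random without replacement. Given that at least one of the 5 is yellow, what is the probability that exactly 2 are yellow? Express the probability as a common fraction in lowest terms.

Work in counts. Selections with at least one yellow: C(19,5) − C(11,5) = 11628 − 462 = 11166.
Of those, selections where exactly 2 are yellow: C(8,2)·C(11,3) = 28·165 = 4620.
Conditional probability = 4620/11166 = 770/1861.

770/1861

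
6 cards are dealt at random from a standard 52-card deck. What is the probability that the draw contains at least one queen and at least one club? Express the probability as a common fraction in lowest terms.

There are C(52,6) = 20358520 possible draws.
By inclusion-exclusion on the complements, draws missing all queens or all clubs: C(48,6) + C(39,6) − C(36,6) = 12271512 + 3262623 − 1947792 = 13586343.
So draws with at least one of each: 20358520 − 13586343 = 6772177, probability 6772177/20358520.

6772177/20358520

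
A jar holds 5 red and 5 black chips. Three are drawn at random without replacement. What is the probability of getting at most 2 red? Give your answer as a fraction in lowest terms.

11/12

Total selections: C(10,3) = 120.
Favorable selections (at most 2 red): C(5,0)·C(5,3) + C(5,1)·C(5,2) + C(5,2)·C(5,1) = 10 + 50 + 50 = 110.
Probability = 110/120 = 11/12.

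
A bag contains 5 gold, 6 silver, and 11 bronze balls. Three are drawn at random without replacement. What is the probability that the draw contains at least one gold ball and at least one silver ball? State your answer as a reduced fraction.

There are C(22,3) = 1540 possible draws.
By inclusion-exclusion on the complements, draws missing all gold or all silver: C(17,3) + C(16,3) − C(11,3) = 680 + 560 − 165 = 1075.
So draws with at least one of each: 1540 − 1075 = 465, probability 465/1540 = 93/308.

93/308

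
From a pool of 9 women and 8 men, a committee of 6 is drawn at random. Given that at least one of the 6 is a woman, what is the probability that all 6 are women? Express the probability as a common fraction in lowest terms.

Work in counts. Selections with at least one woman: C(17,6) − C(8,6) = 12376 − 28 = 12348.
Of those, selections where all 6 are women: C(9,6) = 84.
Conditional probability = 84/12348 = 1/147.

1/147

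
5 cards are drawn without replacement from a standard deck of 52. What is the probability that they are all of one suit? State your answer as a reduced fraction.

There are C(52,5) = 2598960 possible 5-card hands.
Hands of one suit: 4 suits × C(13,5) = 4·1287 = 5148.
Probability = 5148/2598960 = 33/16660.

33/16660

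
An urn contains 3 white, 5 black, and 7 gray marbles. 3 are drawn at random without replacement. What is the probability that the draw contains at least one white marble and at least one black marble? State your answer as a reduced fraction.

30/91

There are C(15,3) = 455 possible draws.
By inclusion-exclusion on the complements, draws missing all white or all black: C(12,3) + C(10,3) − C(7,3) = 220 + 120 − 35 = 305.
So draws with at least one of each: 455 − 305 = 150, probability 150/455 = 30/91.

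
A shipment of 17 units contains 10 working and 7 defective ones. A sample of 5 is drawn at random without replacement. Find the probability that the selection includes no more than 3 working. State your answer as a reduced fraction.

There are C(17,5) = 6188 ways to choose the 5.
Count the complement (more than 3 working): C(10,4)·C(7,1) + C(10,5)·C(7,0) = 1470 + 252 = 1722.
Probability = 1 − 1722/6188 = 4466/6188 = 319/442.

319/442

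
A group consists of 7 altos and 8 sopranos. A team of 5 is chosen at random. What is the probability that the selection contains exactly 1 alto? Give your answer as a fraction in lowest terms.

70/429

There are C(15,5) = 3003 ways to choose 5 from 15.
Selections with exactly 1 alto: choose 1 of the 7 altos and 4 of the 8 sopranos, C(7,1)·C(8,4) = 7·70 = 490.
Probability = 490/3003 = 70/429.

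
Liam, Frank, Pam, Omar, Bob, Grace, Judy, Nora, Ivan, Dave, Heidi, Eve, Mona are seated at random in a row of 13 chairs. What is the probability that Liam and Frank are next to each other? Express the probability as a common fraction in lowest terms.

2/13

There are 13! = 6227020800 arrangements.
Treat Liam and Frank as a block: 12! arrangements of the blocks × 2 orders within the block = 2·479001600 = 958003200.
Probability = 958003200/6227020800 = 2/13.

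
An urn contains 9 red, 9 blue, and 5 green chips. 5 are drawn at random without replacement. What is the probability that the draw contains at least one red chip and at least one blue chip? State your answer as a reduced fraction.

29646/33649

There are C(23,5) = 33649 possible draws.
By inclusion-exclusion on the complements, draws missing all red or all blue: C(14,5) + C(14,5) − C(5,5) = 2002 + 2002 − 1 = 4003.
So draws with at least one of each: 33649 − 4003 = 29646, probability 29646/33649.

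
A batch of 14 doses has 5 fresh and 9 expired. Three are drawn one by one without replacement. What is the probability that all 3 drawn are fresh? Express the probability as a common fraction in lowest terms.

Multiply the conditional probabilities at each draw: 5/14 · 4/13 · 3/12 = 60/2184 = 5/182.

5/182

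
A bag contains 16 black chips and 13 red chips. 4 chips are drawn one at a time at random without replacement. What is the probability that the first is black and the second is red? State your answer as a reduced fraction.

Multiply the conditional probabilities at each draw: 16/29 · 13/28 = 208/812 = 52/203.

52/203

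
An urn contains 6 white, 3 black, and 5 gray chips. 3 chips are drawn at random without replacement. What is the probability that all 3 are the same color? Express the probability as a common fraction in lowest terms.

31/364

There are C(14,3) = 364 ways to draw 3 chips.
All same color: C(6,3) + C(3,3) + C(5,3) = 20 + 1 + 10 = 31.
Probability = 31/364.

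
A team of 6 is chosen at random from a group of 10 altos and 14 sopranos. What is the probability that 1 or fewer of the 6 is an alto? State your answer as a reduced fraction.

13/76

There are C(24,6) = 134596 ways to choose the 6.
Favorable selections (1 or fewer alto): C(10,0)·C(14,6) + C(10,1)·C(14,5) = 3003 + 20020 = 23023.
Probability = 23023/134596 = 13/76.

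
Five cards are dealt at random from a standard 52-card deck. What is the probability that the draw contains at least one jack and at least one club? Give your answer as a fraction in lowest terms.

229297/866320

There are C(52,5) = 2598960 possible draws.
By inclusion-exclusion on the complements, draws missing all jacks or all clubs: C(48,5) + C(39,5) − C(36,5) = 1712304 + 575757 − 376992 = 1911069.
So draws with at least one of each: 2598960 − 1911069 = 687891, probability 687891/2598960 = 229297/866320.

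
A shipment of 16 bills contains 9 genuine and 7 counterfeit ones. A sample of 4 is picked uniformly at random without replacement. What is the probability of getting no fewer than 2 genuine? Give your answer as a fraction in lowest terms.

Total selections: C(16,4) = 1820.
Count the complement (fewer than 2 genuine): C(9,0)·C(7,4) + C(9,1)·C(7,3) = 35 + 315 = 350.
Probability = 1 − 350/1820 = 1470/1820 = 21/26.

21/26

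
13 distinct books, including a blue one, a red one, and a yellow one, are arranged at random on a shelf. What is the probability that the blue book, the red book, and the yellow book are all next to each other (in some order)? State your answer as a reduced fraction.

There are 13! = 6227020800 arrangements.
Treat the three as one block: 11! placements × 3! orders within the block = 39916800·6 = 239500800.
Probability = 239500800/6227020800 = 1/26.

1/26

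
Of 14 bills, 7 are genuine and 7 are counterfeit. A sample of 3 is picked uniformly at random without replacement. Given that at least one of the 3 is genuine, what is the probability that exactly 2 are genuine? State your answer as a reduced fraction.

Work in counts. Selections with at least one genuine: C(14,3) − C(7,3) = 364 − 35 = 329.
Of those, selections where exactly 2 are genuine: C(7,2)·C(7,1) = 21·7 = 147.
Conditional probability = 147/329 = 21/47.

21/47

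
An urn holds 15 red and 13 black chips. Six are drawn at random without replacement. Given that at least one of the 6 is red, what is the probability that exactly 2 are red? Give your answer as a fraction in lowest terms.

1925/9616

Work in counts. Selections with at least one red: C(28,6) − C(13,6) = 376740 − 1716 = 375024.
Of those, selections where exactly 2 are red: C(15,2)·C(13,4) = 105·715 = 75075.
Conditional probability = 75075/375024 = 1925/9616.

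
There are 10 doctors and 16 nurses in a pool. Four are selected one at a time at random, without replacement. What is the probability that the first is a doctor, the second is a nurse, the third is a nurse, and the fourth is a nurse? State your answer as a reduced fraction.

Multiply the conditional probabilities at each draw: 10/26 · 16/25 · 15/24 · 14/23 = 33600/358800 = 28/299.

28/299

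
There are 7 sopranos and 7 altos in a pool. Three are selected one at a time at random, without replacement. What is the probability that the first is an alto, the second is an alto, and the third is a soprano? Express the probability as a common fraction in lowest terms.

Multiply the conditional probabilities at each draw: 7/14 · 6/13 · 7/12 = 294/2184 = 7/52.

7/52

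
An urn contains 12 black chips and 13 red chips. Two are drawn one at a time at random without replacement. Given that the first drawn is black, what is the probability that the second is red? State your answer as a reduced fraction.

13/24

After removing one black, 24 remain: 11 black and 13 red.
So the probability the next is red is 13/24.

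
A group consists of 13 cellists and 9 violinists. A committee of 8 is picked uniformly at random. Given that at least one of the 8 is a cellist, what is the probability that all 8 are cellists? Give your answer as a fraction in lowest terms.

11/2733

Work in counts. Selections with at least one cellist: C(22,8) − C(9,8) = 319770 − 9 = 319761.
Of those, selections where all 8 are cellists: C(13,8) = 1287.
Conditional probability = 1287/319761 = 11/2733.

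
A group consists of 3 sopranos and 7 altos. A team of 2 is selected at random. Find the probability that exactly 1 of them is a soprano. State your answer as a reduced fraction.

7/15

There are C(10,2) = 45 ways to choose 2 from 10.
Selections with exactly 1 soprano: choose 1 of the 3 sopranos and 1 of the 7 altos, C(3,1)·C(7,1) = 3·7 = 21.
Probability = 21/45 = 7/15.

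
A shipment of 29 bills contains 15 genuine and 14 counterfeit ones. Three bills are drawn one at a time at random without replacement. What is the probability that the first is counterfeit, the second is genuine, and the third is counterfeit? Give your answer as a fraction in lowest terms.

Multiply the conditional probabilities at each draw: 14/29 · 15/28 · 13/27 = 2730/21924 = 65/522.

65/522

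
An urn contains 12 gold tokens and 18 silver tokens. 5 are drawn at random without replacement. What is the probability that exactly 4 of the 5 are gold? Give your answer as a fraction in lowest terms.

165/2639

There are C(30,5) = 142506 ways to choose 5 from 30.
Selections with exactly 4 gold: choose 4 of the 12 gold and 1 of the 18 silver, C(12,4)·C(18,1) = 495·18 = 8910.
Probability = 8910/142506 = 165/2639.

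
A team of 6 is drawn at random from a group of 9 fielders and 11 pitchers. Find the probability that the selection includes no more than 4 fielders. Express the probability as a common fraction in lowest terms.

1243/1292

There are C(20,6) = 38760 ways to choose the 6.
Favorable selections (no more than 4 fielders): C(9,0)·C(11,6) + C(9,1)·C(11,5) + C(9,2)·C(11,4) + C(9,3)·C(11,3) + C(9,4)·C(11,2) = 462 + 4158 + 11880 + 13860 + 6930 = 37290.
Probability = 37290/38760 = 1243/1292.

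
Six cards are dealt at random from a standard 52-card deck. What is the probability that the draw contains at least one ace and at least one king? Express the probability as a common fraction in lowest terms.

There are C(52,6) = 20358520 possible draws.
By inclusion-exclusion on the complements, draws missing all aces or all kings: C(48,6) + C(48,6) − C(44,6) = 12271512 + 12271512 − 7059052 = 17483972.
So draws with at least one of each: 20358520 − 17483972 = 2874548, probability 2874548/20358520 = 718637/5089630.

718637/5089630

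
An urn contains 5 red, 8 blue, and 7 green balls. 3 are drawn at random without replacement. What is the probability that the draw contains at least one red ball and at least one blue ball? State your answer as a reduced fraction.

25/57

There are C(20,3) = 1140 possible draws.
By inclusion-exclusion on the complements, draws missing all red or all blue: C(15,3) + C(12,3) − C(7,3) = 455 + 220 − 35 = 640.
So draws with at least one of each: 1140 − 640 = 500, probability 500/1140 = 25/57.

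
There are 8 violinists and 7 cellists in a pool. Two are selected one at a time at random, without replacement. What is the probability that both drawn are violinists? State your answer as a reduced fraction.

Multiply the conditional probabilities at each draw: 8/15 · 7/14 = 56/210 = 4/15.

4/15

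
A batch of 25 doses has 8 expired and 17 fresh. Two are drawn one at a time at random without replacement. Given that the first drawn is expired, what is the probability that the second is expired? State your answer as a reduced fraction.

After removing one expired, 24 remain: 7 expired and 17 fresh.
So the probability the next is expired is 7/24.

7/24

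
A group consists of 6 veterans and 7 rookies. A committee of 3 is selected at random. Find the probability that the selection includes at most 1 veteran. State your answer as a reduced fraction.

161/286

Total selections: C(13,3) = 286.
Favorable selections (at most 1 veteran): C(6,0)·C(7,3) + C(6,1)·C(7,2) = 35 + 126 = 161.
Probability = 161/286.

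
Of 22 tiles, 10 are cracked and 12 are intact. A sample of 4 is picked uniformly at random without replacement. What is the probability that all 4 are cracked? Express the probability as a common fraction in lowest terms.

There are C(22,4) = 7315 possible selections.
Selections with all cracked: C(10,4) = 210.
Probability = 210/7315 = 6/209.

6/209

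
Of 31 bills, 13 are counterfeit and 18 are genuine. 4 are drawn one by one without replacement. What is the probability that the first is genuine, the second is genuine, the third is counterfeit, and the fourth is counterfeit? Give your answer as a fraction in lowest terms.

1989/31465

Multiply the conditional probabilities at each draw: 18/31 · 17/30 · 13/29 · 12/28 = 47736/755160 = 1989/31465.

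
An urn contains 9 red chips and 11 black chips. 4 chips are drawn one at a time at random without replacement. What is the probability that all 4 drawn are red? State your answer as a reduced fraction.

Multiply the conditional probabilities at each draw: 9/20 · 8/19 · 7/18 · 6/17 = 3024/116280 = 42/1615.

42/1615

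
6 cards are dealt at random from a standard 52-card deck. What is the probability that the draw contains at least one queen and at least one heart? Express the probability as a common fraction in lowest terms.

There are C(52,6) = 20358520 possible draws.
By inclusion-exclusion on the complements, draws missing all queens or all hearts: C(48,6) + C(39,6) − C(36,6) = 12271512 + 3262623 − 1947792 = 13586343.
So draws with at least one of each: 20358520 − 13586343 = 6772177, probability 6772177/20358520.

6772177/20358520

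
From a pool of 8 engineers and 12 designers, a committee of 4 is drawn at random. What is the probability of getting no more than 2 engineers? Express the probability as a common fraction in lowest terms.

There are C(20,4) = 4845 ways to choose the 4.
Count the complement (more than 2 engineers): C(8,3)·C(12,1) + C(8,4)·C(12,0) = 672 + 70 = 742.
Probability = 1 − 742/4845 = 4103/4845.

4103/4845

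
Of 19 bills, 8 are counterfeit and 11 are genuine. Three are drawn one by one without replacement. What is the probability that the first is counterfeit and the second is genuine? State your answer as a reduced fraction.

44/171

Multiply the conditional probabilities at each draw: 8/19 · 11/18 = 88/342 = 44/171.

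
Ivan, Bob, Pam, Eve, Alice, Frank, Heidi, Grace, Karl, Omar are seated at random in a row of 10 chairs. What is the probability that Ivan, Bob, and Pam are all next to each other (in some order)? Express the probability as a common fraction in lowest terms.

1/15

There are 10! = 3628800 arrangements.
Treat the three as one block: 8! placements × 3! orders within the block = 40320·6 = 241920.
Probability = 241920/3628800 = 1/15.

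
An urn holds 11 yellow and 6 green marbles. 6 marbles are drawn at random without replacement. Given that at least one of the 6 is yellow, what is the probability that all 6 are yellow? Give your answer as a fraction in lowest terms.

Work in counts. Selections with at least one yellow: C(17,6) − C(6,6) = 12376 − 1 = 12375.
Of those, selections where all 6 are yellow: C(11,6) = 462.
Conditional probability = 462/12375 = 14/375.

14/375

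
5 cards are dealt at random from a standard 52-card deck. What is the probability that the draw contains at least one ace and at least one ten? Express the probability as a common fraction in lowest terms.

6509/64974

There are C(52,5) = 2598960 possible draws.
By inclusion-exclusion on the complements, draws missing all aces or all tens: C(48,5) + C(48,5) − C(44,5) = 1712304 + 1712304 − 1086008 = 2338600.
So draws with at least one of each: 2598960 − 2338600 = 260360, probability 260360/2598960 = 6509/64974.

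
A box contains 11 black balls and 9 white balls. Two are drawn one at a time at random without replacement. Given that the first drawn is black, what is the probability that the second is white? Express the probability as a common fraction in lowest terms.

After removing one black, 19 remain: 10 black and 9 white.
So the probability the next is white is 9/19.

9/19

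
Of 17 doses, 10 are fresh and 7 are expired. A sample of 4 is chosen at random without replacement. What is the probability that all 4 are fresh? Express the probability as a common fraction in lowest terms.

There are C(17,4) = 2380 possible selections.
Selections with all fresh: C(10,4) = 210.
Probability = 210/2380 = 3/34.

3/34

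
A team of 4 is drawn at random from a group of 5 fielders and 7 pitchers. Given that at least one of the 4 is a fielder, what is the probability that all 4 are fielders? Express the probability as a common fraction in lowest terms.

Work in counts. Selections with at least one fielder: C(12,4) − C(7,4) = 495 − 35 = 460.
Of those, selections where all 4 are fielders: C(5,4) = 5.
Conditional probability = 5/460 = 1/92.

1/92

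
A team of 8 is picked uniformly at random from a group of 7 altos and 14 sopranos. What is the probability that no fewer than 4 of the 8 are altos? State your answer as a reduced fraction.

Total selections: C(21,8) = 203490.
Favorable selections (no fewer than 4 altos): C(7,4)·C(14,4) + C(7,5)·C(14,3) + C(7,6)·C(14,2) + C(7,7)·C(14,1) = 35035 + 7644 + 637 + 14 = 43330.
Probability = 43330/203490 = 619/2907.

619/2907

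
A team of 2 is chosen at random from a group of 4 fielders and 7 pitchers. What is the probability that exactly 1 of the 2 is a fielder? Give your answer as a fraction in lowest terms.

28/55

The sample space is all 2-subsets of the 11: C(11,2) = 55.
Selections with exactly 1 fielder: choose 1 of the 4 fielders and 1 of the 7 pitchers, C(4,1)·C(7,1) = 4·7 = 28.
Probability = 28/55.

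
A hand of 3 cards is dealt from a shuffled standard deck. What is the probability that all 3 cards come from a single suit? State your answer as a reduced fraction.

There are C(52,3) = 22100 possible 3-card hands.
Hands of one suit: 4 suits × C(13,3) = 4·286 = 1144.
Probability = 1144/22100 = 22/425.

22/425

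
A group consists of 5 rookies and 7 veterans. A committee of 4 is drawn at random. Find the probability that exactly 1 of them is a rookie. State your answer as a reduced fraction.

35/99

Total number of selections: C(12,4) = 495.
Selections with exactly 1 rookie: choose 1 of the 5 rookies and 3 of the 7 veterans, C(5,1)·C(7,3) = 5·35 = 175.
Probability = 175/495 = 35/99.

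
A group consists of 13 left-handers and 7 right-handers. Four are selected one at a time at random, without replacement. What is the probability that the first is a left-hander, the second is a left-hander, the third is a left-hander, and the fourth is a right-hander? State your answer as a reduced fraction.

Multiply the conditional probabilities at each draw: 13/20 · 12/19 · 11/18 · 7/17 = 12012/116280 = 1001/9690.

1001/9690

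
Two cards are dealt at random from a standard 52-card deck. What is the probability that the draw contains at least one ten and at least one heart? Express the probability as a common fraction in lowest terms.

29/442

There are C(52,2) = 1326 possible draws.
By inclusion-exclusion on the complements, draws missing all tens or all hearts: C(48,2) + C(39,2) − C(36,2) = 1128 + 741 − 630 = 1239.
So draws with at least one of each: 1326 − 1239 = 87, probability 87/1326 = 29/442.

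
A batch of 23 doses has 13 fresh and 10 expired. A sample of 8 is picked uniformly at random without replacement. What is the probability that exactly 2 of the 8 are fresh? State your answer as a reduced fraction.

Total number of selections: C(23,8) = 490314.
Selections with exactly 2 fresh: choose 2 of the 13 fresh and 6 of the 10 expired, C(13,2)·C(10,6) = 78·210 = 16380.
Probability = 16380/490314 = 2730/81719.

2730/81719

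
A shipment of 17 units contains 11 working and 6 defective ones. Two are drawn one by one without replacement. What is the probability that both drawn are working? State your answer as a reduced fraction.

Multiply the conditional probabilities at each draw: 11/17 · 10/16 = 110/272 = 55/136.

55/136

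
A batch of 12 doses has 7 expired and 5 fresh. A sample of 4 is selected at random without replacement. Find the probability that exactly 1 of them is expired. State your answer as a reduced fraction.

The sample space is all 4-subsets of the 12: C(12,4) = 495.
Selections with exactly 1 expired: choose 1 of the 7 expired and 3 of the 5 fresh, C(7,1)·C(5,3) = 7·10 = 70.
Probability = 70/495 = 14/99.

14/99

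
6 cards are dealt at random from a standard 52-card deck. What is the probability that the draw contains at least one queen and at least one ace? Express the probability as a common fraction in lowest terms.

There are C(52,6) = 20358520 possible draws.
By inclusion-exclusion on the complements, draws missing all queens or all aces: C(48,6) + C(48,6) − C(44,6) = 12271512 + 12271512 − 7059052 = 17483972.
So draws with at least one of each: 20358520 − 17483972 = 2874548, probability 2874548/20358520 = 718637/5089630.

718637/5089630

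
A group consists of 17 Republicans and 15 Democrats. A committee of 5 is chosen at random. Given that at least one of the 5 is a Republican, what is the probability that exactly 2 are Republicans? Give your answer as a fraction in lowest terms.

520/1667

Work in counts. Selections with at least one Republican: C(32,5) − C(15,5) = 201376 − 3003 = 198373.
Of those, selections where exactly 2 are Republicans: C(17,2)·C(15,3) = 136·455 = 61880.
Conditional probability = 61880/198373 = 520/1667.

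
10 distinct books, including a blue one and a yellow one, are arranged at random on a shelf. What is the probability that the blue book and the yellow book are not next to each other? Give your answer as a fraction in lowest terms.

4/5

There are 10! = 3628800 arrangements.
Arrangements with the blue book and the yellow book adjacent: 2·9! = 725760.
So not adjacent: 3628800 − 725760 = 2903040, probability 2903040/3628800 = 4/5.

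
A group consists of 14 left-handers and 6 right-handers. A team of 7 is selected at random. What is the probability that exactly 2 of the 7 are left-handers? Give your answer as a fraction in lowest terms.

91/12920

Total number of selections: C(20,7) = 77520.
Selections with exactly 2 left-handers: choose 2 of the 14 left-handers and 5 of the 6 right-handers, C(14,2)·C(6,5) = 91·6 = 546.
Probability = 546/77520 = 91/12920.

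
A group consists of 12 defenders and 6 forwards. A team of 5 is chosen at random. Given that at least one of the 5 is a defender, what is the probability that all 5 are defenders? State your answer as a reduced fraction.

Work in counts. Selections with at least one defender: C(18,5) − C(6,5) = 8568 − 6 = 8562.
Of those, selections where all 5 are defenders: C(12,5) = 792.
Conditional probability = 792/8562 = 132/1427.

132/1427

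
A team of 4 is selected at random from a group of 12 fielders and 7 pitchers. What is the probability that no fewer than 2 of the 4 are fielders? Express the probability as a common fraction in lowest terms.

3421/3876

There are C(19,4) = 3876 ways to choose the 4.
Favorable selections (no fewer than 2 fielders): C(12,2)·C(7,2) + C(12,3)·C(7,1) + C(12,4)·C(7,0) = 1386 + 1540 + 495 = 3421.
Probability = 3421/3876.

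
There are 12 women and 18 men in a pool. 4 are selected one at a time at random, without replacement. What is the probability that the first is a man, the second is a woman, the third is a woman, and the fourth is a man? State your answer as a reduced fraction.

Multiply the conditional probabilities at each draw: 18/30 · 12/29 · 11/28 · 17/27 = 40392/657720 = 187/3045.

187/3045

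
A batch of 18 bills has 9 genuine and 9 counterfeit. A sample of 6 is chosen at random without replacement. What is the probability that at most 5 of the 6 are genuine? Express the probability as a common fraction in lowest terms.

There are C(18,6) = 18564 ways to choose the 6.
The complement is exactly 6 genuine: C(9,6)·C(9,0) = 84.
Probability = 1 − 84/18564 = 18480/18564 = 220/221.

220/221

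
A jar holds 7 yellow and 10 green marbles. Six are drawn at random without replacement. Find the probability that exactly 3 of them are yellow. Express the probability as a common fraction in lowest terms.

75/221

Total number of selections: C(17,6) = 12376.
Selections with exactly 3 yellow: choose 3 of the 7 yellow and 3 of the 10 green, C(7,3)·C(10,3) = 35·120 = 4200.
Probability = 4200/12376 = 75/221.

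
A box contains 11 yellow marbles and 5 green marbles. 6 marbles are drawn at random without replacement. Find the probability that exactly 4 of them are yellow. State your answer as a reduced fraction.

75/182

Total number of selections: C(16,6) = 8008.
Selections with exactly 4 yellow: choose 4 of the 11 yellow and 2 of the 5 green, C(11,4)·C(5,2) = 330·10 = 3300.
Probability = 3300/8008 = 75/182.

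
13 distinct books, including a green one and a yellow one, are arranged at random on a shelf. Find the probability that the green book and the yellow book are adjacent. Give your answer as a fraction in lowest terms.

2/13

There are 13! = 6227020800 arrangements.
Treat the green book and the yellow book as a block: 12! arrangements of the blocks × 2 orders within the block = 2·479001600 = 958003200.
Probability = 958003200/6227020800 = 2/13.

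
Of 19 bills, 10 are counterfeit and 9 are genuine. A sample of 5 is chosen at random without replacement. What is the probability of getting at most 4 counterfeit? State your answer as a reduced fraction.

316/323

Total selections: C(19,5) = 11628.
The complement is exactly 5 counterfeit: C(10,5)·C(9,0) = 252.
Probability = 1 − 252/11628 = 11376/11628 = 316/323.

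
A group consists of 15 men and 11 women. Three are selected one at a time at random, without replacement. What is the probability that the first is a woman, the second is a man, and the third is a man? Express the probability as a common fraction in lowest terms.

77/520

Multiply the conditional probabilities at each draw: 11/26 · 15/25 · 14/24 = 2310/15600 = 77/520.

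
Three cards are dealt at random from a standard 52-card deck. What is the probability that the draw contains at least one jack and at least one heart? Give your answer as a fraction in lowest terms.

33/260

There are C(52,3) = 22100 possible draws.
By inclusion-exclusion on the complements, draws missing all jacks or all hearts: C(48,3) + C(39,3) − C(36,3) = 17296 + 9139 − 7140 = 19295.
So draws with at least one of each: 22100 − 19295 = 2805, probability 2805/22100 = 33/260.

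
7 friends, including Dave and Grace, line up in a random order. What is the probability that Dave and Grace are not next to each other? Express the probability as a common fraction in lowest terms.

There are 7! = 5040 arrangements.
Arrangements with Dave and Grace adjacent: 2·6! = 1440.
So not adjacent: 5040 − 1440 = 3600, probability 3600/5040 = 5/7.

5/7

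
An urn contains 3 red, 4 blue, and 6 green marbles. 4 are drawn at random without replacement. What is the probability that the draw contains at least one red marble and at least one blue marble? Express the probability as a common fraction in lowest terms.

394/715

There are C(13,4) = 715 possible draws.
By inclusion-exclusion on the complements, draws missing all red or all blue: C(10,4) + C(9,4) − C(6,4) = 210 + 126 − 15 = 321.
So draws with at least one of each: 715 − 321 = 394, probability 394/715.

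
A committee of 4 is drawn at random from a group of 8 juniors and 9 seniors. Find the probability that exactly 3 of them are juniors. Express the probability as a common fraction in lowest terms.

Total number of selections: C(17,4) = 2380.
Selections with exactly 3 juniors: choose 3 of the 8 juniors and 1 of the 9 seniors, C(8,3)·C(9,1) = 56·9 = 504.
Probability = 504/2380 = 18/85.

18/85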